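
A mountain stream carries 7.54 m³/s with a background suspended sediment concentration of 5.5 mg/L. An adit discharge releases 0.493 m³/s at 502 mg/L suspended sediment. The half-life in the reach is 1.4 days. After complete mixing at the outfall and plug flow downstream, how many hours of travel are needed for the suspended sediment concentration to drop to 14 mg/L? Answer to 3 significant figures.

After mixing, C = (7.540·5.500 + 0.4930·502.0) / 8.033 = 289.0/8.033 = 35.97 mg/L.
Half-life 1.4 d → k = ln 2 / 1.4 = 0.4951 d⁻¹.
35.97·exp(−k·t) = 14 → t = ln(35.97/14)/k = 164700 s = 45.74 h.

45.7 h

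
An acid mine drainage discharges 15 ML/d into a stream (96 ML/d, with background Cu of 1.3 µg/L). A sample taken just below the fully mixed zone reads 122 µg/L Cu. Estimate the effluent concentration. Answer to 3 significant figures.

894 µg/L

Mass balance: 96.00·1.300 + 15.00·Cₑ = 111.0·122.0
→ Cₑ = (111.0·122.0 − 96.00·1.300) / 15.00 = 894.5 µg/L.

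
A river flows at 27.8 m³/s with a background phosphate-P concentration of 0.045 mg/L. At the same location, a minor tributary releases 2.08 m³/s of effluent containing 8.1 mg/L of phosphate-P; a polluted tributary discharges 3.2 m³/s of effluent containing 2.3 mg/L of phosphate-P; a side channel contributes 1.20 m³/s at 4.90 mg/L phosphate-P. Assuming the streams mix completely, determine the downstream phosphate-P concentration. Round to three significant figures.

0.914 mg/L

Flow-weighted average: C = (27.80·0.04500 + 2.080·8.100 + 3.200·2.300 + 1.200·4.900) / 34.28 = 31.34/34.28 = 0.9142 mg/L.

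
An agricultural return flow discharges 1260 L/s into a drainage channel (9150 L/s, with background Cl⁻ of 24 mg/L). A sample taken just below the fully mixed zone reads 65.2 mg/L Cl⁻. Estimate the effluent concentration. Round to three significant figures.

Mass balance: 9150·24.00 + 1260·Cₑ = 10410·65.20
→ Cₑ = (10410·65.20 − 9150·24.00) / 1260 = 364.4 mg/L.

364 mg/L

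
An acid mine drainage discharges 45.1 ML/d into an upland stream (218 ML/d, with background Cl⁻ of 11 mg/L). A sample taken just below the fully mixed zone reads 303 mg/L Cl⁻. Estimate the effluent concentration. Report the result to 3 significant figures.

1710 mg/L

Mass balance: 218.0·11.00 + 45.10·Cₑ = 263.1·303.0
→ Cₑ = (263.1·303.0 − 218.0·11.00) / 45.10 = 1714 mg/L.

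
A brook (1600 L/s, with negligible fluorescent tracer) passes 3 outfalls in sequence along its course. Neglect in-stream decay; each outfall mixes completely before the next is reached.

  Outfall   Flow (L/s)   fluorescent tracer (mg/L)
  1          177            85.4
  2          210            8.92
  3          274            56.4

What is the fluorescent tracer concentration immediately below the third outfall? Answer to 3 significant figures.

14.3 mg/L

Below outfall 1: Q → 1777 L/s, C = (1600·0 + 177.0·85.40)/1777 = 8.506 mg/L.
Below outfall 2: Q → 1987 L/s, C = (1777·8.506 + 210.0·8.920)/1987 = 8.550 mg/L.
Below outfall 3: Q → 2261 L/s, C = (1987·8.550 + 274.0·56.40)/2261 = 14.35 mg/L.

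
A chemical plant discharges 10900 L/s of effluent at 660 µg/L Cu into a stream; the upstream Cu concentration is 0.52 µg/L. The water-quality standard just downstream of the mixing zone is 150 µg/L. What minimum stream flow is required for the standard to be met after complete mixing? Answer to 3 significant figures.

37200 L/s

Set C_mix = 150: (Q·0.5200 + 10900·660.0) / (Q + 10900) = 150
→ Q = 10900·(660.0 − 150)/(150 − 0.5200) = 37190 L/s.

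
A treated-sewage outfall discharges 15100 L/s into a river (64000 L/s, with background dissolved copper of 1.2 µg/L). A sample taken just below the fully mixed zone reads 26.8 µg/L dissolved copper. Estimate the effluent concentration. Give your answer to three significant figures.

Mass balance: 64000·1.200 + 15100·Cₑ = 79100·26.80
→ Cₑ = (79100·26.80 − 64000·1.200) / 15100 = 135.3 µg/L.

135 µg/L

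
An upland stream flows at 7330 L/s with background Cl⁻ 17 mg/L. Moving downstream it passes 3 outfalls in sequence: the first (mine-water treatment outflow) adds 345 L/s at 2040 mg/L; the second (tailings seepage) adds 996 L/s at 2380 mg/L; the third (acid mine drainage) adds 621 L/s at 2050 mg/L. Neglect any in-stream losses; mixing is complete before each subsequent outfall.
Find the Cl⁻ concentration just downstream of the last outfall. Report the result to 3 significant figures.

481 mg/L

After outfall 1: Q = 7330 + 345.0 = 7675 L/s; C = (7330·17.00 + 345.0·2040)/7675 = 107.9 mg/L.
After outfall 2: Q = 7675 + 996.0 = 8671 L/s; C = (7675·107.9 + 996.0·2380)/8671 = 368.9 mg/L.
After outfall 3: Q = 8671 + 621.0 = 9292 L/s; C = (8671·368.9 + 621.0·2050)/9292 = 481.3 mg/L.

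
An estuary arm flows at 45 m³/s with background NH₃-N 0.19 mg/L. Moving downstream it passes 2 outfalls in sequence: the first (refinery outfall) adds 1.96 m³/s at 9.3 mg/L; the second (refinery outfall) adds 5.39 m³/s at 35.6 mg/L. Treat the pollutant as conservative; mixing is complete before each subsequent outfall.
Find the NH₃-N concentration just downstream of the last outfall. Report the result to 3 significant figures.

4.18 mg/L

After outfall 1: Q = 45.00 + 1.960 = 46.96 m³/s; C = (45.00·0.1900 + 1.960·9.300)/46.96 = 0.5702 mg/L.
After outfall 2: Q = 46.96 + 5.390 = 52.35 m³/s; C = (46.96·0.5702 + 5.390·35.60)/52.35 = 4.177 mg/L.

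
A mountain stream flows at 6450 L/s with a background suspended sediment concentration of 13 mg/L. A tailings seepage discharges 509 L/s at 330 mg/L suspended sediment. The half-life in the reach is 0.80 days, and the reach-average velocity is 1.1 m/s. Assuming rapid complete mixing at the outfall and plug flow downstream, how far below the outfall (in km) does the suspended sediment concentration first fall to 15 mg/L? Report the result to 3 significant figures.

Mixed concentration C = ΣQC/ΣQ = (6450·13.00 + 509.0·330.0) / 6959 = 251800/6959 = 36.19 mg/L.
Half-life 0.80 d → k = ln 2 / 0.80 = 0.8664 d⁻¹.
Set 36.19·exp(−k·t) = 15 → t = ln(36.19/15)/k = 87820 s = 24.39 h.
Distance = v·t = 1.1·87820 = 96600 m = 96.60 km.

96.6 km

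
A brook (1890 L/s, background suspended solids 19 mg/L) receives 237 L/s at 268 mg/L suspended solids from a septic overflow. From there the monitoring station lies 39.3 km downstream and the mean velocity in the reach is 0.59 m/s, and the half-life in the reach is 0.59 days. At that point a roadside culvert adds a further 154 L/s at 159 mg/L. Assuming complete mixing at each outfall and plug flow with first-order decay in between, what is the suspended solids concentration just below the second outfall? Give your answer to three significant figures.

28.4 mg/L

Mass balance: C = (1890·19.00 + 237.0·268.0) / 2127 = 99430/2127 = 46.74 mg/L; combined flow 2127 L/s.
Travel time t = 39.3·1000 / 0.59 = 66610 s = 18.50 h.
Half-life 0.59 d → k = ln 2 / 0.59 = 1.175 d⁻¹.
Decay over the reach: 46.74·exp(−kt) = 46.74·0.4042 = 18.90 mg/L.
Second outfall: C = (2127·18.90 + 154.0·159.0)/2281 = 28.36 mg/L.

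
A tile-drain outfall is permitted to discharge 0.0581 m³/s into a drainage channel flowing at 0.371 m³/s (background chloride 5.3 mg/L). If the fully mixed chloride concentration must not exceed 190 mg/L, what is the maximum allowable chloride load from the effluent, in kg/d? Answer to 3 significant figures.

6870 kg/d

Mass balance at the limit: 0.3710·5.300 + 0.05810·Cₑ = 0.4291·190 → Cₑ = 1369 mg/L.
Load = 0.05810 m³/s × 1369 g/m³ × 86 400 s/d = 6874 kg/d.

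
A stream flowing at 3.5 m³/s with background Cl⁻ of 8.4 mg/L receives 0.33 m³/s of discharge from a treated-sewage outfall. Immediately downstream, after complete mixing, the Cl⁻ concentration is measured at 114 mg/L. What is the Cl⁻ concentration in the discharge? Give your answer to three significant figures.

1230 mg/L

Mass balance: 3.500·8.400 + 0.3300·Cₑ = 3.830·114.0
→ Cₑ = (3.830·114.0 − 3.500·8.400) / 0.3300 = 1234 mg/L.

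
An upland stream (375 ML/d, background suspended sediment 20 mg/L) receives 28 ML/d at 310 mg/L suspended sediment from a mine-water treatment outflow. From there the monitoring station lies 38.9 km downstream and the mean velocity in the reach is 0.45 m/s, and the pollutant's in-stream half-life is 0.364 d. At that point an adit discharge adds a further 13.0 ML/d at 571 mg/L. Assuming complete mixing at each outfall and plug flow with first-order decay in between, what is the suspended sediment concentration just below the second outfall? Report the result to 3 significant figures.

23.6 mg/L

Mass balance: C = (375.0·20.00 + 28.00·310.0) / 403.0 = 16180/403.0 = 40.15 mg/L; combined flow 403.0 ML/d.
Travel time t = 38.9·1000 / 0.45 = 86440 s = 24.01 h.
Half-life 0.364 d → k = ln 2 / 0.364 = 1.904 d⁻¹.
Decay over the reach: 40.15·exp(−kt) = 40.15·0.1488 = 5.974 mg/L.
At the second outfall, C = (403.0·5.974 + 13.00·571.0) / (403.0 + 13.00) = 23.63 mg/L.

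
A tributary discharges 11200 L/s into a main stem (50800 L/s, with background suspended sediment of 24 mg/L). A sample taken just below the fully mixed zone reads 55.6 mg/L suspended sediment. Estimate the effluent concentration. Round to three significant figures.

Mass balance: 50800·24.00 + 11200·Cₑ = 62000·55.60
→ Cₑ = (62000·55.60 − 50800·24.00) / 11200 = 198.9 mg/L.

199 mg/L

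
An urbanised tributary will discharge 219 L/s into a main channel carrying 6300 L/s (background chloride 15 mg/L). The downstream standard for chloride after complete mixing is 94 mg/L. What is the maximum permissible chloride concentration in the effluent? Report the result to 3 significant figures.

2370 mg/L

At the limit, (Qr·Cr + Qe·Cₑ)/(Qr + Qe) = 94:
Cₑ = (6519·94 − 6300·15.00) / 219.0 = 2367 mg/L.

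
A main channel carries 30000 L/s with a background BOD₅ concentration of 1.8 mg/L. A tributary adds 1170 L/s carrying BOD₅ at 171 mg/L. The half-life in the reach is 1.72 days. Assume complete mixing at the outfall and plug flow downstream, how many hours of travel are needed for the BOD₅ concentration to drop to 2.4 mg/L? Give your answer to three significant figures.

72.8 h

Mixed concentration C = ΣQC/ΣQ = (30000·1.800 + 1170·171.0) / 31170 = 254100/31170 = 8.151 mg/L.
Half-life 1.72 d → k = ln 2 / 1.72 = 0.4030 d⁻¹.
8.151·exp(−k·t) = 2.4 → t = ln(8.151/2.4)/k = 262100 s = 72.82 h.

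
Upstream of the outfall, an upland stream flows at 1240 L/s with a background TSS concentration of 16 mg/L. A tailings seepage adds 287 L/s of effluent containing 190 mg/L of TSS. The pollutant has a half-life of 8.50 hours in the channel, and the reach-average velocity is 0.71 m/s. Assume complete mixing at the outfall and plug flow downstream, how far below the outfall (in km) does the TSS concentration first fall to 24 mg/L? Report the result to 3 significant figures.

Conservation of mass: C = (1240·16.00 + 287.0·190.0) / 1527 = 74370/1527 = 48.70 mg/L.
Half-life 8.50 h → k = ln 2 / 8.50 = 0.08155 h⁻¹ = 1.957 d⁻¹.
Set 48.70·exp(−k·t) = 24 → t = ln(48.70/24)/k = 31240 s = 8.678 h.
Distance = v·t = 0.71·31240 = 22180 m = 22.18 km.

22.2 km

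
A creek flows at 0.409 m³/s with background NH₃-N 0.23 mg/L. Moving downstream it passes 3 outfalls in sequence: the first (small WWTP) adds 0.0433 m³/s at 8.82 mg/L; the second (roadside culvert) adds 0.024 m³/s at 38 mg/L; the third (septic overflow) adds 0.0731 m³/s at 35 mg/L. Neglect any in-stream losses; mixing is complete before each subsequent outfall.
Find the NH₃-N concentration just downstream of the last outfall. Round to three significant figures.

After outfall 1: Q = 0.4090 + 0.04330 = 0.4523 m³/s; C = (0.4090·0.2300 + 0.04330·8.820)/0.4523 = 1.052 mg/L.
After outfall 2: Q = 0.4523 + 0.02400 = 0.4763 m³/s; C = (0.4523·1.052 + 0.02400·38.00)/0.4763 = 2.914 mg/L.
After outfall 3: Q = 0.4763 + 0.07310 = 0.5494 m³/s; C = (0.4763·2.914 + 0.07310·35.00)/0.5494 = 7.183 mg/L.

7.18 mg/L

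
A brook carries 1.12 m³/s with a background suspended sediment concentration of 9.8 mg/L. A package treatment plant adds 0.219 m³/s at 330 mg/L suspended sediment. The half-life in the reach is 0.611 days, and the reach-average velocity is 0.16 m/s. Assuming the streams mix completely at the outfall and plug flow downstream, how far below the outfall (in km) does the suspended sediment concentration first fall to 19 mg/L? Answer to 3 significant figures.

14.4 km

Mass balance: C = (1.120·9.800 + 0.2190·330.0) / 1.339 = 83.25/1.339 = 62.17 mg/L.
Half-life 0.611 d → k = ln 2 / 0.611 = 1.134 d⁻¹.
Set 62.17·exp(−k·t) = 19 → t = ln(62.17/19)/k = 90280 s = 25.08 h.
Distance = v·t = 0.16·90280 = 14450 m = 14.45 km.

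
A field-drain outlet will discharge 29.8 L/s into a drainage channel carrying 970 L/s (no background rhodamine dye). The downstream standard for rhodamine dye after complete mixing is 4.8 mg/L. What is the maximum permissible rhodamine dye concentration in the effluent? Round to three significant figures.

At the limit, (Qr·Cr + Qe·Cₑ)/(Qr + Qe) = 4.8:
Cₑ = (999.8·4.8 − 970.0·0) / 29.80 = 161.0 mg/L.

161 mg/L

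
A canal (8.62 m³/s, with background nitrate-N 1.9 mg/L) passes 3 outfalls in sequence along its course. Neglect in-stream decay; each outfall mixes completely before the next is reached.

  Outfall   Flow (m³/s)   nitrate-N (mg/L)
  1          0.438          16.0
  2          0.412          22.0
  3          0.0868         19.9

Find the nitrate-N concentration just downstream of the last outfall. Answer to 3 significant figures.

After outfall 1: Q = 8.620 + 0.4380 = 9.058 m³/s; C = (8.620·1.900 + 0.4380·16.00)/9.058 = 2.582 mg/L.
After outfall 2: Q = 9.058 + 0.4120 = 9.470 m³/s; C = (9.058·2.582 + 0.4120·22.00)/9.470 = 3.427 mg/L.
After outfall 3: Q = 9.470 + 0.08680 = 9.557 m³/s; C = (9.470·3.427 + 0.08680·19.90)/9.557 = 3.576 mg/L.

3.58 mg/L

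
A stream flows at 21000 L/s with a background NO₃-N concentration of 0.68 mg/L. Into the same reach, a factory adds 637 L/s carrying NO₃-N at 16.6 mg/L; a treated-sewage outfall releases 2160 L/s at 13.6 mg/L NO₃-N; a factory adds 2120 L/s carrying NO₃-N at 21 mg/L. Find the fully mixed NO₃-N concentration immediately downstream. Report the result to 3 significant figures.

Mass balance: C = (21000·0.6800 + 637.0·16.60 + 2160·13.60 + 2120·21.00) / 25920 = 98750/25920 = 3.810 mg/L.

3.81 mg/L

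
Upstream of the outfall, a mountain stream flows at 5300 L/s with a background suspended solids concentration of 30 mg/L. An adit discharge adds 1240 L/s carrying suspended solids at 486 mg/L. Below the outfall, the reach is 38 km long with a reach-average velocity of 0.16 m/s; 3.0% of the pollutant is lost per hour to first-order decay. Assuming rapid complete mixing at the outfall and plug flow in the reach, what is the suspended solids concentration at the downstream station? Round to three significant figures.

Flow-weighted average: C = (5300·30.00 + 1240·486.0) / 6540 = 761600/6540 = 116.5 mg/L.
Travel time t = 38·1000 / 0.16 = 237500 s = 65.97 h.
3.0%/h lost → k = −ln(1 − 0.03) = 0.03046 h⁻¹.
Applying C = C₀e^(−kt): 116.5 × 0.1341 = 15.61 mg/L.

15.6 mg/L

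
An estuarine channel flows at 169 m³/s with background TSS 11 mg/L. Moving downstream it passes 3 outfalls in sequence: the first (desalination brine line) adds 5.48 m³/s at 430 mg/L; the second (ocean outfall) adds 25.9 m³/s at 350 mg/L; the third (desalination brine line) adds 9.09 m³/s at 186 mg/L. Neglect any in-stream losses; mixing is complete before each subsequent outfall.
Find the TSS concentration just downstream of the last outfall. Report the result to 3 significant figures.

Below outfall 1: Q → 174.5 m³/s, C = (169.0·11.00 + 5.480·430.0)/174.5 = 24.16 mg/L.
Below outfall 2: Q → 200.4 m³/s, C = (174.5·24.16 + 25.90·350.0)/200.4 = 66.28 mg/L.
Below outfall 3: Q → 209.5 m³/s, C = (200.4·66.28 + 9.090·186.0)/209.5 = 71.47 mg/L.

71.5 mg/L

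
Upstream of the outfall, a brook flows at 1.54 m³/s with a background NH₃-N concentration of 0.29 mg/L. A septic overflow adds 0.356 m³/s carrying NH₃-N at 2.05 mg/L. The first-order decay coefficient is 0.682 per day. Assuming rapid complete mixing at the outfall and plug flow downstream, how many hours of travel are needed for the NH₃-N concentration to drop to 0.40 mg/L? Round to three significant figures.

Mixed concentration C = ΣQC/ΣQ = (1.540·0.2900 + 0.3560·2.050) / 1.896 = 1.176/1.896 = 0.6205 mg/L.
0.6205·exp(−k·t) = 0.40 → t = ln(0.6205/0.40)/k = 55620 s = 15.45 h.

15.4 h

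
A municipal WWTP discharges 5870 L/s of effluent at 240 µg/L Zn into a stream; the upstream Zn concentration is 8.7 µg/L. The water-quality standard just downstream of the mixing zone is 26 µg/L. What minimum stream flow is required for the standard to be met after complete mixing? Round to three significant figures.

Set C_mix = 26: (Q·8.700 + 5870·240.0) / (Q + 5870) = 26
→ Q = 5870·(240.0 − 26)/(26 − 8.700) = 72610 L/s.

72600 L/s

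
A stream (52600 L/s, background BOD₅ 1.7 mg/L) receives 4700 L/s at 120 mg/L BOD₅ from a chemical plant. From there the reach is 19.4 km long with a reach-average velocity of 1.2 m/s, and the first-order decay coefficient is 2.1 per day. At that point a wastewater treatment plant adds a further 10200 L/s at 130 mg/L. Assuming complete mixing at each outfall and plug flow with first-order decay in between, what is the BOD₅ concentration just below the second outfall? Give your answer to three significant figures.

26.2 mg/L

After mixing, C = (52600·1.700 + 4700·120.0) / 57300 = 653400/57300 = 11.40 mg/L; combined flow 57300 L/s.
Travel time t = 19.4·1000 / 1.2 = 16170 s = 4.491 h.
After decay, C = 11.40 × e^(−kt) = 11.40 × 0.6751 = 7.698 mg/L.
At the second outfall, C = (57300·7.698 + 10200·130.0) / (57300 + 10200) = 26.18 mg/L.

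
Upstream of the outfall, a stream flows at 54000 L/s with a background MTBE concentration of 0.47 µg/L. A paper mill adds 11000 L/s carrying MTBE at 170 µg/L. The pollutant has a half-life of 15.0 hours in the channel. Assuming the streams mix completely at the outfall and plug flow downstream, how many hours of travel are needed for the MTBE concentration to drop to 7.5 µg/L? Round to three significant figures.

Mass balance: C = (54000·0.4700 + 11000·170.0) / 65000 = 1895000/65000 = 29.16 µg/L.
Half-life 15.0 h → k = ln 2 / 15.0 = 0.04621 h⁻¹ = 1.109 d⁻¹.
29.16·exp(−k·t) = 7.5 → t = ln(29.16/7.5)/k = 105800 s = 29.39 h.

29.4 h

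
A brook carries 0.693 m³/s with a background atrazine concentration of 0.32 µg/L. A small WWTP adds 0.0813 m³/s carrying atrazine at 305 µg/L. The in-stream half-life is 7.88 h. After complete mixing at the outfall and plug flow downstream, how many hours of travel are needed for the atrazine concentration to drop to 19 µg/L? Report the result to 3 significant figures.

6.04 h

After mixing, C = (0.6930·0.3200 + 0.08130·305.0) / 0.7743 = 25.02/0.7743 = 32.31 µg/L.
Half-life 7.88 h → k = ln 2 / 7.88 = 0.08796 h⁻¹ = 2.111 d⁻¹.
32.31·exp(−k·t) = 19 → t = ln(32.31/19)/k = 21730 s = 6.036 h.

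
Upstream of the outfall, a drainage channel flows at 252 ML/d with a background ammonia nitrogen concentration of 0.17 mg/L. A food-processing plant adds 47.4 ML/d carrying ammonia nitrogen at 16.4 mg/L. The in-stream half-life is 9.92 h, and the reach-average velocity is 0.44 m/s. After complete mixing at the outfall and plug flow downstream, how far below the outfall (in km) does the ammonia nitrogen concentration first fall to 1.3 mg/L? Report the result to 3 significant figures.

Mass balance: C = (252.0·0.1700 + 47.40·16.40) / 299.4 = 820.2/299.4 = 2.739 mg/L.
Half-life 9.92 h → k = ln 2 / 9.92 = 0.06987 h⁻¹ = 1.677 d⁻¹.
Set 2.739·exp(−k·t) = 1.3 → t = ln(2.739/1.3)/k = 38400 s = 10.67 h.
Distance = v·t = 0.44·38400 = 16900 m = 16.90 km.

16.9 km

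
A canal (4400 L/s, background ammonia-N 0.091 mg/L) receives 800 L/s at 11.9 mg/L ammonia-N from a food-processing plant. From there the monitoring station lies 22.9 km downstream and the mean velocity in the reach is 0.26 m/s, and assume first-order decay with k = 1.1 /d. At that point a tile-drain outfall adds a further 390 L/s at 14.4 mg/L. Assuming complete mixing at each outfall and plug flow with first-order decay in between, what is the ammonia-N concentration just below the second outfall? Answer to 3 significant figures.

1.58 mg/L

Flow-weighted average: C = (4400·0.09100 + 800.0·11.90) / 5200 = 9920/5200 = 1.908 mg/L; combined flow 5200 L/s.
Travel time t = 22.9·1000 / 0.26 = 88080 s = 24.47 h.
First-order decay: C = 1.908·exp(−k·t) = 1.908·0.3258 = 0.6216 mg/L.
Second outfall: C = (5200·0.6216 + 390.0·14.40)/5590 = 1.583 mg/L.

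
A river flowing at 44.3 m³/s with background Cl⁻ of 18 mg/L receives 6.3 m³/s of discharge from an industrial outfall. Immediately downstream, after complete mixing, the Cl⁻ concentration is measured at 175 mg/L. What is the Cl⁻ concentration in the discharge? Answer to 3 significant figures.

1280 mg/L

Mass balance: 44.30·18.00 + 6.300·Cₑ = 50.60·175.0
→ Cₑ = (50.60·175.0 − 44.30·18.00) / 6.300 = 1279 mg/L.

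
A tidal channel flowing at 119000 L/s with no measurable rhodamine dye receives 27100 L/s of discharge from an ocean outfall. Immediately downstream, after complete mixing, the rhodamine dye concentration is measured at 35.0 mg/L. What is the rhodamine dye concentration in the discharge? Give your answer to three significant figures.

Mass balance: 119000·0 + 27100·Cₑ = 146100·35.00
→ Cₑ = (146100·35.00 − 119000·0) / 27100 = 188.7 mg/L.

189 mg/L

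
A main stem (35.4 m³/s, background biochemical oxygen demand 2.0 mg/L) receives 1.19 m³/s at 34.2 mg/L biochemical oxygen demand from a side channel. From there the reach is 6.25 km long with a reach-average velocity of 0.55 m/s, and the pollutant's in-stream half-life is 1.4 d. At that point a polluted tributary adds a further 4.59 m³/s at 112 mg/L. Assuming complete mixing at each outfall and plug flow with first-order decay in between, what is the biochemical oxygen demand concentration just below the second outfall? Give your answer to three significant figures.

15.0 mg/L

Conservation of mass: C = (35.40·2.000 + 1.190·34.20) / 36.59 = 111.5/36.59 = 3.047 mg/L; combined flow 36.59 m³/s.
Travel time t = 6.25·1000 / 0.55 = 11360 s = 3.157 h.
Half-life 1.4 d → k = ln 2 / 1.4 = 0.4951 d⁻¹.
Applying C = C₀e^(−kt): 3.047 × 0.9370 = 2.855 mg/L.
Second outfall: C = (36.59·2.855 + 4.590·112.0)/41.18 = 15.02 mg/L.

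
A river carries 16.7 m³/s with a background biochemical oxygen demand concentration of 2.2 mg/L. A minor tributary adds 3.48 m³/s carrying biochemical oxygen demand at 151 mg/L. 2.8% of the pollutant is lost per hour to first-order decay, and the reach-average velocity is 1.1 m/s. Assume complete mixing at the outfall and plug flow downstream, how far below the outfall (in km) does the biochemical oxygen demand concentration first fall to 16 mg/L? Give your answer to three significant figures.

77.3 km

Mass balance: C = (16.70·2.200 + 3.480·151.0) / 20.18 = 562.2/20.18 = 27.86 mg/L.
2.8%/h lost → k = −ln(1 − 0.028) = 0.02840 h⁻¹.
Set 27.86·exp(−k·t) = 16 → t = ln(27.86/16)/k = 70300 s = 19.53 h.
Distance = v·t = 1.1·70300 = 77330 m = 77.33 km.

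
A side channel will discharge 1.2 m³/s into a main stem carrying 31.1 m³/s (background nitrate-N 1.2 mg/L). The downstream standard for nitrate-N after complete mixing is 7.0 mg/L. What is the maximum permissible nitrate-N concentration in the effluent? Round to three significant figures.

157 mg/L

At the limit, (Qr·Cr + Qe·Cₑ)/(Qr + Qe) = 7.0:
Cₑ = (32.30·7.0 − 31.10·1.200) / 1.200 = 157.3 mg/L.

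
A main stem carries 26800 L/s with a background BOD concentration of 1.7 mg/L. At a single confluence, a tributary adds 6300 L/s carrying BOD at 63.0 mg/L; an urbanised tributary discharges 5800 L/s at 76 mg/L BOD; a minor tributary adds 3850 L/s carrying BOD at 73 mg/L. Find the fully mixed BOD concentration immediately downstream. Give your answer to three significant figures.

27.2 mg/L

After mixing, C = (26800·1.700 + 6300·63.00 + 5800·76.00 + 3850·73.00) / 42750 = 1164000/42750 = 27.24 mg/L.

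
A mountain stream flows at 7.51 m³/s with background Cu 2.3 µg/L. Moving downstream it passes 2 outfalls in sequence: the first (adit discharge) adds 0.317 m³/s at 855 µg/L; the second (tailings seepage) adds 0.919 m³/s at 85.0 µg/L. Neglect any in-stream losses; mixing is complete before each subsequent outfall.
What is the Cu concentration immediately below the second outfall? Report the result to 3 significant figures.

After outfall 1: Q = 7.510 + 0.3170 = 7.827 m³/s; C = (7.510·2.300 + 0.3170·855.0)/7.827 = 36.84 µg/L.
After outfall 2: Q = 7.827 + 0.9190 = 8.746 m³/s; C = (7.827·36.84 + 0.9190·85.00)/8.746 = 41.90 µg/L.

41.9 µg/L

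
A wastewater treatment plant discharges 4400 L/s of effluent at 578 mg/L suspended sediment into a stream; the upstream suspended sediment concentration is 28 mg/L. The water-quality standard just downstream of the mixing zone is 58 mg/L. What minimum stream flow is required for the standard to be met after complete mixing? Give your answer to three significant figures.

76300 L/s

Set C_mix = 58: (Q·28.00 + 4400·578.0) / (Q + 4400) = 58
→ Q = 4400·(578.0 − 58)/(58 − 28.00) = 76270 L/s.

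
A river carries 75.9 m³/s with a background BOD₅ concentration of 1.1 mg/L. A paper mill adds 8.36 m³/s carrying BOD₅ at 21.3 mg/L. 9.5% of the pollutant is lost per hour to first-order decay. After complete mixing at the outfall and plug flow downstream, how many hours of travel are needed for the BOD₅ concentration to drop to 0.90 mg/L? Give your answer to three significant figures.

Mixed concentration C = ΣQC/ΣQ = (75.90·1.100 + 8.360·21.30) / 84.26 = 261.6/84.26 = 3.104 mg/L.
9.5%/h lost → k = −ln(1 − 0.095) = 0.09982 h⁻¹.
3.104·exp(−k·t) = 0.90 → t = ln(3.104/0.90)/k = 44650 s = 12.40 h.

12.4 h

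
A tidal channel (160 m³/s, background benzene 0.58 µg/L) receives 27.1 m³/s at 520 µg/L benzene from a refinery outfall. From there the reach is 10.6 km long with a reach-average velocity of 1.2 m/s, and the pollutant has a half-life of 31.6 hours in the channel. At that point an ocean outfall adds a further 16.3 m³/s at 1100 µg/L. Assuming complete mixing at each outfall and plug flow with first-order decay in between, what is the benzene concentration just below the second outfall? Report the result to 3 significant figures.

154 µg/L

Flow-weighted average: C = (160.0·0.5800 + 27.10·520.0) / 187.1 = 14180/187.1 = 75.81 µg/L; combined flow 187.1 m³/s.
Travel time t = 10.6·1000 / 1.2 = 8833 s = 2.454 h.
Half-life 31.6 h → k = ln 2 / 31.6 = 0.02194 h⁻¹ = 0.5264 d⁻¹.
After decay, C = 75.81 × e^(−kt) = 75.81 × 0.9476 = 71.84 µg/L.
At the second outfall, C = (187.1·71.84 + 16.30·1100) / (187.1 + 16.30) = 154.2 µg/L.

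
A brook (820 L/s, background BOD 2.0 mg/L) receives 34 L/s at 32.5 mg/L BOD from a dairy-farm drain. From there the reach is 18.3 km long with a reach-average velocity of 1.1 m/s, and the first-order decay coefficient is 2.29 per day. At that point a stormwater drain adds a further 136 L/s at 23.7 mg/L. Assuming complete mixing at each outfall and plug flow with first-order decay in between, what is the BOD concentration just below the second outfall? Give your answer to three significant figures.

5.04 mg/L

Mass balance: C = (820.0·2.000 + 34.00·32.50) / 854.0 = 2745/854.0 = 3.214 mg/L; combined flow 854.0 L/s.
Travel time t = 18.3·1000 / 1.1 = 16640 s = 4.621 h.
After decay, C = 3.214 × e^(−kt) = 3.214 × 0.6434 = 2.068 mg/L.
Second outfall: C = (854.0·2.068 + 136.0·23.70)/990.0 = 5.040 mg/L.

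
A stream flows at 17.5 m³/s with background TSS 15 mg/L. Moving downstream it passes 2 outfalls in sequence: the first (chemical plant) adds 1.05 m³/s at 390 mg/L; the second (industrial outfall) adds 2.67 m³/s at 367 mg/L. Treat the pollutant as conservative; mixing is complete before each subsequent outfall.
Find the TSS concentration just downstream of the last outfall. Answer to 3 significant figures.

Outfall 1: combined Q = 18.55 m³/s; C = (17.50·15.00 + 1.050·390.0)/18.55 = 36.23 mg/L.
Outfall 2: combined Q = 21.22 m³/s; C = (18.55·36.23 + 2.670·367.0)/21.22 = 77.85 mg/L.

77.8 mg/L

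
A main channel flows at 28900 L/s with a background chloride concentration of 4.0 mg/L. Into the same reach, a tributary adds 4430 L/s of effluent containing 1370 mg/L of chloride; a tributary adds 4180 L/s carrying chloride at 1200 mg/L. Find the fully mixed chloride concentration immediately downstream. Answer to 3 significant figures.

Conservation of mass: C = (28900·4.000 + 4430·1370 + 4180·1200) / 37510 = 11200000/37510 = 298.6 mg/L.

299 mg/L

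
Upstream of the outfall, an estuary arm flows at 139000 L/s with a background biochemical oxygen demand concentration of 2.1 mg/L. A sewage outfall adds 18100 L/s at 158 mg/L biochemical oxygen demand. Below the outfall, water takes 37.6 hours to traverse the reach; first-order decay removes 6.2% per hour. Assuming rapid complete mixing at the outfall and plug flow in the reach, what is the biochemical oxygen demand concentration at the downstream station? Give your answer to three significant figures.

Mass balance: C = (139000·2.100 + 18100·158.0) / 157100 = 3152000/157100 = 20.06 mg/L.
6.2%/h lost → k = −ln(1 − 0.062) = 0.06401 h⁻¹.
After decay, C = 20.06 × e^(−kt) = 20.06 × 0.09012 = 1.808 mg/L.

1.81 mg/L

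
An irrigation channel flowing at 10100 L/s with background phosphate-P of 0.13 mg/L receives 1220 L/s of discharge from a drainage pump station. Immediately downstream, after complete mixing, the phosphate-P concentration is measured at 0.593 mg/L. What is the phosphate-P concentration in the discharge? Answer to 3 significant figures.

4.43 mg/L

Mass balance: 10100·0.1300 + 1220·Cₑ = 11320·0.5930
→ Cₑ = (11320·0.5930 − 10100·0.1300) / 1220 = 4.426 mg/L.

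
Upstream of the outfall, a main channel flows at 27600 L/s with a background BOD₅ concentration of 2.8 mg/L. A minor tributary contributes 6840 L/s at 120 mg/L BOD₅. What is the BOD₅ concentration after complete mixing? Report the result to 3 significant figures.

26.1 mg/L

After mixing, C = (27600·2.800 + 6840·120.0) / 34440 = 898100/34440 = 26.08 mg/L.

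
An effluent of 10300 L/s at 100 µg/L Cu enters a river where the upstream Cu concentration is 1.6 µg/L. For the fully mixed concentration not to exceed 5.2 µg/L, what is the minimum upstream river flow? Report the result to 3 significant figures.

Set C_mix = 5.2: (Q·1.600 + 10300·100.0) / (Q + 10300) = 5.2
→ Q = 10300·(100.0 − 5.2)/(5.2 − 1.600) = 271200 L/s.

271000 L/s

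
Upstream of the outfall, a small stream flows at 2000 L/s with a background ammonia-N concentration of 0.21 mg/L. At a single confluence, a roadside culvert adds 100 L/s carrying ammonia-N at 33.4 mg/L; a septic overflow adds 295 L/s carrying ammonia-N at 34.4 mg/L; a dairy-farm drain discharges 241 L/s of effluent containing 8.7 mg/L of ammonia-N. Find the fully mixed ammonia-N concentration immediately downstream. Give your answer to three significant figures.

6.07 mg/L

Mass balance: C = (2000·0.2100 + 100.0·33.40 + 295.0·34.40 + 241.0·8.700) / 2636 = 16000/2636 = 6.072 mg/L.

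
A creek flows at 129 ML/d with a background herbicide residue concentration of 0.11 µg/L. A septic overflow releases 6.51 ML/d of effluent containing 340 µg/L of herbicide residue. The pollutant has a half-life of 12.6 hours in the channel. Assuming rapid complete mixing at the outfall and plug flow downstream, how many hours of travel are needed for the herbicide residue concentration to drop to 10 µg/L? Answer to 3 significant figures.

Conservation of mass: C = (129.0·0.1100 + 6.510·340.0) / 135.5 = 2228/135.5 = 16.44 µg/L.
Half-life 12.6 h → k = ln 2 / 12.6 = 0.05501 h⁻¹ = 1.320 d⁻¹.
16.44·exp(−k·t) = 10 → t = ln(16.44/10)/k = 32530 s = 9.035 h.

9.04 h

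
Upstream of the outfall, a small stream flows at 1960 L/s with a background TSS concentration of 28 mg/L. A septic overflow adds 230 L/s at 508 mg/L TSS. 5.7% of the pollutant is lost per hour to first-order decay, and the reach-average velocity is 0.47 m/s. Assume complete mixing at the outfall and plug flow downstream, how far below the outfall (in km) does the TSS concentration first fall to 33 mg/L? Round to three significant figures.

25.0 km

After mixing, C = (1960·28.00 + 230.0·508.0) / 2190 = 171700/2190 = 78.41 mg/L.
5.7%/h lost → k = −ln(1 − 0.057) = 0.05869 h⁻¹.
Set 78.41·exp(−k·t) = 33 → t = ln(78.41/33)/k = 53090 s = 14.75 h.
Distance = v·t = 0.47·53090 = 24950 m = 24.95 km.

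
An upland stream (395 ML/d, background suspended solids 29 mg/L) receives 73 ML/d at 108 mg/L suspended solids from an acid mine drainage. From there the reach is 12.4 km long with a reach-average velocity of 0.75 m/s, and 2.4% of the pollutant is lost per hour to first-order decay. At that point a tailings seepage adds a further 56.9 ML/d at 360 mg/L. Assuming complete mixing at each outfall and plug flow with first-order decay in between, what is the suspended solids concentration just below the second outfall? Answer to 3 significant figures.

72.0 mg/L

After mixing, C = (395.0·29.00 + 73.00·108.0) / 468.0 = 19340/468.0 = 41.32 mg/L; combined flow 468.0 ML/d.
Travel time t = 12.4·1000 / 0.75 = 16530 s = 4.593 h.
2.4%/h lost → k = −ln(1 − 0.024) = 0.02429 h⁻¹.
Applying C = C₀e^(−kt): 41.32 × 0.8944 = 36.96 mg/L.
At the second outfall, C = (468.0·36.96 + 56.90·360.0) / (468.0 + 56.90) = 71.98 mg/L.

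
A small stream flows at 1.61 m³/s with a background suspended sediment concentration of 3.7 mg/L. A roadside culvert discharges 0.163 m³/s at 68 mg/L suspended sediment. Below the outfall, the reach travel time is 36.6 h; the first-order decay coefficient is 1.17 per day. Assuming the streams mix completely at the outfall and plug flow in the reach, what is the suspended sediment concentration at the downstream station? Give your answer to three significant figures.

1.61 mg/L

Mixed concentration C = ΣQC/ΣQ = (1.610·3.700 + 0.1630·68.00) / 1.773 = 17.04/1.773 = 9.611 mg/L.
After decay, C = 9.611 × e^(−kt) = 9.611 × 0.1679 = 1.614 mg/L.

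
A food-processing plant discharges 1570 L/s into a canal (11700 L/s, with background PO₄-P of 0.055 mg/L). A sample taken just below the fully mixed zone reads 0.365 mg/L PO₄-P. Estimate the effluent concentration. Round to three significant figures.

2.68 mg/L

Mass balance: 11700·0.05500 + 1570·Cₑ = 13270·0.3650
→ Cₑ = (13270·0.3650 − 11700·0.05500) / 1570 = 2.675 mg/L.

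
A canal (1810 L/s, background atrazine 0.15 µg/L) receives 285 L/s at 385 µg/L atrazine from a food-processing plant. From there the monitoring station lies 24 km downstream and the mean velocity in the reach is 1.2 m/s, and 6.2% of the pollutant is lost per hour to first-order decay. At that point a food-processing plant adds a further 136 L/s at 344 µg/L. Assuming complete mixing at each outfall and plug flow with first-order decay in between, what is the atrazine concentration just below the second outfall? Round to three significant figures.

After mixing, C = (1810·0.1500 + 285.0·385.0) / 2095 = 110000/2095 = 52.50 µg/L; combined flow 2095 L/s.
Travel time t = 24·1000 / 1.2 = 20000 s = 5.556 h.
6.2%/h lost → k = −ln(1 − 0.062) = 0.06401 h⁻¹.
Decay over the reach: 52.50·exp(−kt) = 52.50·0.7008 = 36.79 µg/L.
Second outfall: C = (2095·36.79 + 136.0·344.0)/2231 = 55.52 µg/L.

55.5 µg/L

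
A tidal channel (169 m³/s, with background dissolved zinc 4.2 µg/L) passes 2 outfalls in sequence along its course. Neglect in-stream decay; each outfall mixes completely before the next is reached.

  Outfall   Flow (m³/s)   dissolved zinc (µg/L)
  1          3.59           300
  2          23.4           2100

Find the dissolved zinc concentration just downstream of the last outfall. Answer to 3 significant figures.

260 µg/L

Outfall 1: combined Q = 172.6 m³/s; C = (169.0·4.200 + 3.590·300.0)/172.6 = 10.35 µg/L.
Outfall 2: combined Q = 196.0 m³/s; C = (172.6·10.35 + 23.40·2100)/196.0 = 259.8 µg/L.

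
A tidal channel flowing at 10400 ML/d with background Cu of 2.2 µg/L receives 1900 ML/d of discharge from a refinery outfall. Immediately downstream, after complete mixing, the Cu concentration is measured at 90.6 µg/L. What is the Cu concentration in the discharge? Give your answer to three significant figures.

Mass balance: 10400·2.200 + 1900·Cₑ = 12300·90.60
→ Cₑ = (12300·90.60 − 10400·2.200) / 1900 = 574.5 µg/L.

574 µg/L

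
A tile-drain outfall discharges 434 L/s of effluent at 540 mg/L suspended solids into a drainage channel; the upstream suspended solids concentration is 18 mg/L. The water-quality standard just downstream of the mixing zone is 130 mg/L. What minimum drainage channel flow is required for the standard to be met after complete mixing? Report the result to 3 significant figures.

Set C_mix = 130: (Q·18.00 + 434.0·540.0) / (Q + 434.0) = 130
→ Q = 434.0·(540.0 − 130)/(130 − 18.00) = 1589 L/s.

1590 L/s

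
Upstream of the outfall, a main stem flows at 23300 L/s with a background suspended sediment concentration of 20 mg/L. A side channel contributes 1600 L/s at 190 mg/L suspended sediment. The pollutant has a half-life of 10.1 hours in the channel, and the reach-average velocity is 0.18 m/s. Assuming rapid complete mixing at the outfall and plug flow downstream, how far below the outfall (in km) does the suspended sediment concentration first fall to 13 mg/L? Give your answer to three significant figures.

Flow-weighted average: C = (23300·20.00 + 1600·190.0) / 24900 = 770000/24900 = 30.92 mg/L.
Half-life 10.1 h → k = ln 2 / 10.1 = 0.06863 h⁻¹ = 1.647 d⁻¹.
Set 30.92·exp(−k·t) = 13 → t = ln(30.92/13)/k = 45460 s = 12.63 h.
Distance = v·t = 0.18·45460 = 8182 m = 8.182 km.

8.18 km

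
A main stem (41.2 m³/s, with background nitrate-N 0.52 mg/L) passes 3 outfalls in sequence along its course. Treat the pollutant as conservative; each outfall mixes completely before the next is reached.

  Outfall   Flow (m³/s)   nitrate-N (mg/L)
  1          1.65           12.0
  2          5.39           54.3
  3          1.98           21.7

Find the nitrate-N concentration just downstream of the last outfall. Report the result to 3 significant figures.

Below outfall 1: Q → 42.85 m³/s, C = (41.20·0.5200 + 1.650·12.00)/42.85 = 0.9621 mg/L.
Below outfall 2: Q → 48.24 m³/s, C = (42.85·0.9621 + 5.390·54.30)/48.24 = 6.922 mg/L.
Below outfall 3: Q → 50.22 m³/s, C = (48.24·6.922 + 1.980·21.70)/50.22 = 7.504 mg/L.

7.50 mg/L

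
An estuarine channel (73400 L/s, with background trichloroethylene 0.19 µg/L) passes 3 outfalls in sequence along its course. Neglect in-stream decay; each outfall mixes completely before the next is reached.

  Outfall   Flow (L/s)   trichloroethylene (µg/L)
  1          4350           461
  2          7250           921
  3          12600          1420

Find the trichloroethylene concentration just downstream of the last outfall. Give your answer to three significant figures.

272 µg/L

Below outfall 1: Q → 77750 L/s, C = (73400·0.1900 + 4350·461.0)/77750 = 25.97 µg/L.
Below outfall 2: Q → 85000 L/s, C = (77750·25.97 + 7250·921.0)/85000 = 102.3 µg/L.
Below outfall 3: Q → 97600 L/s, C = (85000·102.3 + 12600·1420)/97600 = 272.4 µg/L.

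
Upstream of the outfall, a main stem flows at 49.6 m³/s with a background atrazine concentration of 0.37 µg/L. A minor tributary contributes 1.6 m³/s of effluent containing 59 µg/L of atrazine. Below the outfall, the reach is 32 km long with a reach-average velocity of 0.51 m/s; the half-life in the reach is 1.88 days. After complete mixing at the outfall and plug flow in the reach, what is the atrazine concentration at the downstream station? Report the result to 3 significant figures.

1.68 µg/L

Conservation of mass: C = (49.60·0.3700 + 1.600·59.00) / 51.20 = 112.8/51.20 = 2.202 µg/L.
Travel time t = 32·1000 / 0.51 = 62750 s = 17.43 h.
Half-life 1.88 d → k = ln 2 / 1.88 = 0.3687 d⁻¹.
Applying C = C₀e^(−kt): 2.202 × 0.7651 = 1.685 µg/L.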